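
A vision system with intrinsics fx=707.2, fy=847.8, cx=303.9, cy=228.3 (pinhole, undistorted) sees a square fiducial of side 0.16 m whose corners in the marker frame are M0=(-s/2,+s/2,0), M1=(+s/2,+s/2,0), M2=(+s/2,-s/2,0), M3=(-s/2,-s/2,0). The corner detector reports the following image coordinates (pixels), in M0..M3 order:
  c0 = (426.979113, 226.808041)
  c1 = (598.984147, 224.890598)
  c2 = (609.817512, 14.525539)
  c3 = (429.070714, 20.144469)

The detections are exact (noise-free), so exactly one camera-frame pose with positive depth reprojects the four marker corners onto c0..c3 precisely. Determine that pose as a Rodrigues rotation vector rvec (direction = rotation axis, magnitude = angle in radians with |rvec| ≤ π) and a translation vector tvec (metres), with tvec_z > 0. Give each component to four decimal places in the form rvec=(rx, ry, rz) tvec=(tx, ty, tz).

Intrinsics K: fx=707.2, fy=847.8, cx=303.9, cy=228.3
Marker side s = 0.16 m; corners in marker frame (Z=0):
  M0 = (-0.0800, +0.0800, 0)
  M1 = (+0.0800, +0.0800, 0)
  M2 = (+0.0800, -0.0800, 0)
  M3 = (-0.0800, -0.0800, 0)
Detected image corners:
  c0 = (426.979113, 226.808041) px
  c1 = (598.984147, 224.890598) px
  c2 = (609.817512, 14.525539) px
  c3 = (429.070714, 20.144469) px
Planar DLT: solve 8×8 A·h = b for H (H[2,2]=1):
  H  [+1047.26178 +117.75336 +515.39005]
  H  [-36.08633 +1340.31290 +124.15950]
  H  [-0.10542 +0.30591 +1.00000]
B = K⁻¹H; ‖b₁‖=1.529860, ‖b₂‖=1.529860; λ = 2/(‖b₁‖+‖b₂‖) = 0.653654, sign → tz>0 ⇒ λ=+0.653654
r₁ = λ·B[:,0] = (+0.99758,-0.00927,-0.06891); r₂ = λ·B[:,1] = (+0.02291,+0.97954,+0.19996)
r₃ = r₁×r₂ = (+0.06565,-0.20105,+0.97738); SVD([r₁ r₂ r₃]) → R = UVᵀ:
  R  [+0.99758 +0.02291 +0.06565]
  R  [-0.00927 +0.97954 -0.20105]
  R  [-0.06891 +0.19996 +0.97738]
t = (+0.19548, -0.08029, +0.65365) m
tr R = 2.954495; θ = arccos((tr R − 1)/2) = 0.213726 rad = 12.246°
axis k = ((R−Rᵀ)₃₂, (R−Rᵀ)₁₃, (R−Rᵀ)₂₁) / (2 sinθ) = (+0.945324, +0.317190, -0.075854)
rvec = θ·k = (+0.202040, +0.067792, -0.016212)

rvec=(0.2020, 0.0678, -0.0162) tvec=(0.1955, -0.0803, 0.6537)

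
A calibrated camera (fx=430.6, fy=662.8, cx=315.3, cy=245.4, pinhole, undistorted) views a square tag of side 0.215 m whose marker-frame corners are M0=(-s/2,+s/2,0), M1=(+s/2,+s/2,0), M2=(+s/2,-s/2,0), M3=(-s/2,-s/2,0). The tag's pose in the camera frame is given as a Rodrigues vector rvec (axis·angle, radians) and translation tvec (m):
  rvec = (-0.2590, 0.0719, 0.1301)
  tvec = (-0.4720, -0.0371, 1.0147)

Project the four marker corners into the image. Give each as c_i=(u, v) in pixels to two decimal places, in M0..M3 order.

Intrinsics K: fx=430.6, fy=662.8, cx=315.3, cy=245.4
Marker side s = 0.215 m; corners in marker frame (Z=0):
  M0 = (-0.1075, +0.1075, 0)
  M1 = (+0.1075, +0.1075, 0)
  M2 = (+0.1075, -0.1075, 0)
  M3 = (-0.1075, -0.1075, 0)
rvec = (-0.2590, 0.0719, 0.1301), |rvec| = θ = 0.29862 rad = 17.110°
Rodrigues: sinθ=0.29421, 1−cosθ=0.04426; R = I + sinθ·[k]× + (1−cosθ)·[k]×²:
    [+0.98903 -0.13742 +0.05411]
    [+0.11893 +0.95831 +0.25981]
    [-0.08756 -0.25053 +0.96414]
t = (-0.4720, -0.0371, 1.0147) m
M0: Pc = R·M0+t = (-0.59309, +0.05313, +0.99718); u = 430.6·(-0.59309)/0.99718 + 315.3 = 59.1920, v = 662.8·(+0.05313)/0.99718 + 245.4 = 280.7160
M1: Pc = R·M1+t = (-0.38045, +0.07870, +0.97836); u = 430.6·(-0.38045)/0.97836 + 315.3 = 147.8535, v = 662.8·(+0.07870)/0.97836 + 245.4 = 298.7186
M2: Pc = R·M2+t = (-0.35091, -0.12733, +1.03222); u = 430.6·(-0.35091)/1.03222 + 315.3 = 168.9160, v = 662.8·(-0.12733)/1.03222 + 245.4 = 163.6381
M3: Pc = R·M3+t = (-0.56355, -0.15290, +1.05104); u = 430.6·(-0.56355)/1.05104 + 315.3 = 84.4209, v = 662.8·(-0.15290)/1.05104 + 245.4 = 148.9774

c0=(59.19, 280.72) c1=(147.85, 298.72) c2=(168.92, 163.64) c3=(84.42, 148.98)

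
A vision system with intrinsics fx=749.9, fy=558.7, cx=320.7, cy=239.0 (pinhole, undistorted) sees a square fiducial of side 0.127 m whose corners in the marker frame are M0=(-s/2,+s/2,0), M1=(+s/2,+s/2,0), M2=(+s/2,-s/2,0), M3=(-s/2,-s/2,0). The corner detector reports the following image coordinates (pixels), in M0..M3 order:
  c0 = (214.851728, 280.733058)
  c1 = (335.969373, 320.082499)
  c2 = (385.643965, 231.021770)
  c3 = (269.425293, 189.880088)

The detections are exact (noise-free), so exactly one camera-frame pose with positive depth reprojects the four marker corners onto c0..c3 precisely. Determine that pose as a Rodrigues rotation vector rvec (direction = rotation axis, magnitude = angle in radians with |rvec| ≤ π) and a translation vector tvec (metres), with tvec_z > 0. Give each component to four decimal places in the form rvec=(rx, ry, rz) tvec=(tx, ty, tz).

Intrinsics K: fx=749.9, fy=558.7, cx=320.7, cy=239.0
Marker side s = 0.127 m; corners in marker frame (Z=0):
  M0 = (-0.0635, +0.0635, 0)
  M1 = (+0.0635, +0.0635, 0)
  M2 = (+0.0635, -0.0635, 0)
  M3 = (-0.0635, -0.0635, 0)
Detected image corners:
  c0 = (214.851728, 280.733058) px
  c1 = (335.969373, 320.082499) px
  c2 = (385.643965, 231.021770) px
  c3 = (269.425293, 189.880088) px
Planar DLT: solve 8×8 A·h = b for H (H[2,2]=1):
  H  [+1010.30157 -474.65730 +302.77882]
  H  [+381.52583 +653.52472 +255.14074]
  H  [+0.25266 -0.21409 +1.00000]
B = K⁻¹H; ‖b₁‖=1.389188, ‖b₂‖=1.389188; λ = 2/(‖b₁‖+‖b₂‖) = 0.719845, sign → tz>0 ⇒ λ=+0.719845
r₁ = λ·B[:,0] = (+0.89203,+0.41377,+0.18187); r₂ = λ·B[:,1] = (-0.38973,+0.90794,-0.15411)
r₃ = r₁×r₂ = (-0.22890,+0.06659,+0.97117); SVD([r₁ r₂ r₃]) → R = UVᵀ:
  R  [+0.89203 -0.38973 -0.22890]
  R  [+0.41377 +0.90794 +0.06659]
  R  [+0.18187 -0.15411 +0.97117]
t = (-0.01720, +0.02080, +0.71984) m
tr R = 2.771146; θ = arccos((tr R − 1)/2) = 0.483070 rad = 27.678°
axis k = ((R−Rᵀ)₃₂, (R−Rᵀ)₁₃, (R−Rᵀ)₂₁) / (2 sinθ) = (-0.237564, -0.442162, +0.864903)
rvec = θ·k = (-0.114760, -0.213595, +0.417809)

rvec=(-0.1148, -0.2136, 0.4178) tvec=(-0.0172, 0.0208, 0.7198)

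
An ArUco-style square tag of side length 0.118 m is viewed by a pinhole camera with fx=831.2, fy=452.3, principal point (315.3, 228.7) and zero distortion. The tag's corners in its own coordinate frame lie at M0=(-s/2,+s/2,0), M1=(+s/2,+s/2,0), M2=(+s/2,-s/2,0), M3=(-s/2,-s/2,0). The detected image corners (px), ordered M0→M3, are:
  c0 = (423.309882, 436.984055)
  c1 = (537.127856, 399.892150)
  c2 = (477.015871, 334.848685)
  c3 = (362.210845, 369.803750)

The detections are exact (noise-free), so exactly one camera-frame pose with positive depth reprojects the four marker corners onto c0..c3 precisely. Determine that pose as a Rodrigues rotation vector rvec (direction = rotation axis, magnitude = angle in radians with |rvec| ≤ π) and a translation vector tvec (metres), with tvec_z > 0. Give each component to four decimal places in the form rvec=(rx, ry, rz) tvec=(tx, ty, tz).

Intrinsics K: fx=831.2, fy=452.3, cx=315.3, cy=228.7
Marker side s = 0.118 m; corners in marker frame (Z=0):
  M0 = (-0.0590, +0.0590, 0)
  M1 = (+0.0590, +0.0590, 0)
  M2 = (+0.0590, -0.0590, 0)
  M3 = (-0.0590, -0.0590, 0)
Detected image corners:
  c0 = (423.309882, 436.984055) px
  c1 = (537.127856, 399.892150) px
  c2 = (477.015871, 334.848685) px
  c3 = (362.210845, 369.803750) px
Planar DLT: solve 8×8 A·h = b for H (H[2,2]=1):
  H  [+1078.28900 +488.39655 +450.63715]
  H  [-211.43125 +538.59808 +385.01443]
  H  [+0.24345 -0.05590 +1.00000]
B = K⁻¹H; ‖b₁‖=1.363765, ‖b₂‖=1.363765; λ = 2/(‖b₁‖+‖b₂‖) = 0.733264, sign → tz>0 ⇒ λ=+0.733264
r₁ = λ·B[:,0] = (+0.88352,-0.43303,+0.17852); r₂ = λ·B[:,1] = (+0.44640,+0.89389,-0.04099)
r₃ = r₁×r₂ = (-0.14183,+0.11590,+0.98308); SVD([r₁ r₂ r₃]) → R = UVᵀ:
  R  [+0.88352 +0.44640 -0.14183]
  R  [-0.43303 +0.89389 +0.11590]
  R  [+0.17852 -0.04099 +0.98308]
t = (+0.11939, +0.25342, +0.73326) m
tr R = 2.760501; θ = arccos((tr R − 1)/2) = 0.494407 rad = 28.327°
axis k = ((R−Rᵀ)₃₂, (R−Rᵀ)₁₃, (R−Rᵀ)₂₁) / (2 sinθ) = (-0.165319, -0.337549, -0.926677)
rvec = θ·k = (-0.081735, -0.166887, -0.458155)

rvec=(-0.0817, -0.1669, -0.4582) tvec=(0.1194, 0.2534, 0.7333)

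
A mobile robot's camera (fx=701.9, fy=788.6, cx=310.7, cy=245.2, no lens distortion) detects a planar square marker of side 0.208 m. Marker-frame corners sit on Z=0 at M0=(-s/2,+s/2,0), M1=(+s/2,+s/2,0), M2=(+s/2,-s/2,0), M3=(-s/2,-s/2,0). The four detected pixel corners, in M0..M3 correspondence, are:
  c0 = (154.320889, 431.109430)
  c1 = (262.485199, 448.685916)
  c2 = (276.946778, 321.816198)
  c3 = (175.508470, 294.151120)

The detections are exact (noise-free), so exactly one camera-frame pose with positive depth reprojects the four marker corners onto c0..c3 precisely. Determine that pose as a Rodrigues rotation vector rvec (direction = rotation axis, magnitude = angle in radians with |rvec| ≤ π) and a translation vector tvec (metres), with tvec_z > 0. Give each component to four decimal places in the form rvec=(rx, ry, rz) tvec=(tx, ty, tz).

rvec=(-0.2609, -0.5728, 0.1969) tvec=(-0.1609, 0.2009, 1.2417)

Intrinsics K: fx=701.9, fy=788.6, cx=310.7, cy=245.2
Marker side s = 0.208 m; corners in marker frame (Z=0):
  M0 = (-0.1040, +0.1040, 0)
  M1 = (+0.1040, +0.1040, 0)
  M2 = (+0.1040, -0.1040, 0)
  M3 = (-0.1040, -0.1040, 0)
Detected image corners:
  c0 = (154.320889, 431.109430) px
  c1 = (262.485199, 448.685916) px
  c2 = (276.946778, 321.816198) px
  c3 = (175.508470, 294.151120) px
Planar DLT: solve 8×8 A·h = b for H (H[2,2]=1):
  H  [+592.26223 -136.95569 +219.76405]
  H  [+262.17753 +543.78322 +372.78166]
  H  [+0.40868 -0.23904 +1.00000]
B = K⁻¹H; ‖b₁‖=0.805377, ‖b₂‖=0.805377; λ = 2/(‖b₁‖+‖b₂‖) = 1.241655, sign → tz>0 ⇒ λ=+1.241655
r₁ = λ·B[:,0] = (+0.82309,+0.25502,+0.50744); r₂ = λ·B[:,1] = (-0.11089,+0.94848,-0.29681)
r₃ = r₁×r₂ = (-0.55698,+0.18803,+0.80896); SVD([r₁ r₂ r₃]) → R = UVᵀ:
  R  [+0.82309 -0.11089 -0.55698]
  R  [+0.25502 +0.94848 +0.18803]
  R  [+0.50744 -0.29681 +0.80896]
t = (-0.16086, +0.20088, +1.24165) m
tr R = 2.580522; θ = arccos((tr R − 1)/2) = 0.659561 rad = 37.790°
axis k = ((R−Rᵀ)₃₂, (R−Rᵀ)₁₃, (R−Rᵀ)₂₁) / (2 sinθ) = (-0.395613, -0.868530, +0.298572)
rvec = θ·k = (-0.260931, -0.572849, +0.196926)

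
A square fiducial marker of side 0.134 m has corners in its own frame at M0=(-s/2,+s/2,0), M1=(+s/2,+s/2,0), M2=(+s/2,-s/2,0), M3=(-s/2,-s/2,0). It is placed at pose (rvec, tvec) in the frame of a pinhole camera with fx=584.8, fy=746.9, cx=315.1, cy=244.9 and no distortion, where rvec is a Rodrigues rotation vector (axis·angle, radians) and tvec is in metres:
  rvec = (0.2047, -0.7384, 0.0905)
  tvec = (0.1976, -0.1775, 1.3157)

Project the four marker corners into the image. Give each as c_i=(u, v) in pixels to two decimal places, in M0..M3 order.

Intrinsics K: fx=584.8, fy=746.9, cx=315.1, cy=244.9
Marker side s = 0.134 m; corners in marker frame (Z=0):
  M0 = (-0.0670, +0.0670, 0)
  M1 = (+0.0670, +0.0670, 0)
  M2 = (+0.0670, -0.0670, 0)
  M3 = (-0.0670, -0.0670, 0)
rvec = (0.2047, -0.7384, 0.0905), |rvec| = θ = 0.77157 rad = 44.208°
Rodrigues: sinθ=0.69726, 1−cosθ=0.28319; R = I + sinθ·[k]× + (1−cosθ)·[k]×²:
    [+0.73675 -0.15368 -0.65847]
    [+0.00988 +0.97617 -0.21677]
    [+0.67610 +0.15320 +0.72071]
t = (0.1976, -0.1775, 1.3157) m
M0: Pc = R·M0+t = (+0.13794, -0.11276, +1.28067); u = 584.8·(+0.13794)/1.28067 + 315.1 = 378.0891, v = 746.9·(-0.11276)/1.28067 + 244.9 = 179.1377
M1: Pc = R·M1+t = (+0.23667, -0.11143, +1.37126); u = 584.8·(+0.23667)/1.37126 + 315.1 = 416.0302, v = 746.9·(-0.11143)/1.37126 + 244.9 = 184.2040
M2: Pc = R·M2+t = (+0.25726, -0.24224, +1.35073); u = 584.8·(+0.25726)/1.35073 + 315.1 = 426.4801, v = 746.9·(-0.24224)/1.35073 + 244.9 = 110.9506
M3: Pc = R·M3+t = (+0.15853, -0.24357, +1.26014); u = 584.8·(+0.15853)/1.26014 + 315.1 = 388.6723, v = 746.9·(-0.24357)/1.26014 + 244.9 = 100.5353

c0=(378.09, 179.14) c1=(416.03, 184.20) c2=(426.48, 110.95) c3=(388.67, 100.54)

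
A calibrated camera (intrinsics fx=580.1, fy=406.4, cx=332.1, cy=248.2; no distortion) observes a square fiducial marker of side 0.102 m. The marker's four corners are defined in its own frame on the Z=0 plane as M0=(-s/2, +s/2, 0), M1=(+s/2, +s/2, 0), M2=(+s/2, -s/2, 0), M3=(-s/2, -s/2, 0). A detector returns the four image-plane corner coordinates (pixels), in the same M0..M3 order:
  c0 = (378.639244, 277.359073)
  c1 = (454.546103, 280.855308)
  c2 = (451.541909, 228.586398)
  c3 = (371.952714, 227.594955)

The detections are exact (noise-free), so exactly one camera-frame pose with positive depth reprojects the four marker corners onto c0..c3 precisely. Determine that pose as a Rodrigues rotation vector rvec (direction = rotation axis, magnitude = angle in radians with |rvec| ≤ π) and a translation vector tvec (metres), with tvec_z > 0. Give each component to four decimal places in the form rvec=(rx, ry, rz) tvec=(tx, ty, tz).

Intrinsics K: fx=580.1, fy=406.4, cx=332.1, cy=248.2
Marker side s = 0.102 m; corners in marker frame (Z=0):
  M0 = (-0.0510, +0.0510, 0)
  M1 = (+0.0510, +0.0510, 0)
  M2 = (+0.0510, -0.0510, 0)
  M3 = (-0.0510, -0.0510, 0)
Detected image corners:
  c0 = (378.639244, 277.359073) px
  c1 = (454.546103, 280.855308) px
  c2 = (451.541909, 228.586398) px
  c3 = (371.952714, 227.594955) px
Planar DLT: solve 8×8 A·h = b for H (H[2,2]=1):
  H  [+553.38891 +253.26861 +413.23370]
  H  [-105.28990 +625.55448 +254.21500]
  H  [-0.50315 +0.49569 +1.00000]
B = K⁻¹H; ‖b₁‖=1.340916, ‖b₂‖=1.340916; λ = 2/(‖b₁‖+‖b₂‖) = 0.745759, sign → tz>0 ⇒ λ=+0.745759
r₁ = λ·B[:,0] = (+0.92623,+0.03595,-0.37523); r₂ = λ·B[:,1] = (+0.11396,+0.92215,+0.36967)
r₃ = r₁×r₂ = (+0.35931,-0.38516,+0.85003); SVD([r₁ r₂ r₃]) → R = UVᵀ:
  R  [+0.92623 +0.11396 +0.35931]
  R  [+0.03595 +0.92215 -0.38516]
  R  [-0.37523 +0.36967 +0.85003]
t = (+0.10430, +0.01104, +0.74576) m
tr R = 2.698411; θ = arccos((tr R − 1)/2) = 0.556318 rad = 31.875°
axis k = ((R−Rᵀ)₃₂, (R−Rᵀ)₁₃, (R−Rᵀ)₂₁) / (2 sinθ) = (+0.714717, +0.695502, -0.073865)
rvec = θ·k = (+0.397610, +0.386920, -0.041093)

rvec=(0.3976, 0.3869, -0.0411) tvec=(0.1043, 0.0110, 0.7458)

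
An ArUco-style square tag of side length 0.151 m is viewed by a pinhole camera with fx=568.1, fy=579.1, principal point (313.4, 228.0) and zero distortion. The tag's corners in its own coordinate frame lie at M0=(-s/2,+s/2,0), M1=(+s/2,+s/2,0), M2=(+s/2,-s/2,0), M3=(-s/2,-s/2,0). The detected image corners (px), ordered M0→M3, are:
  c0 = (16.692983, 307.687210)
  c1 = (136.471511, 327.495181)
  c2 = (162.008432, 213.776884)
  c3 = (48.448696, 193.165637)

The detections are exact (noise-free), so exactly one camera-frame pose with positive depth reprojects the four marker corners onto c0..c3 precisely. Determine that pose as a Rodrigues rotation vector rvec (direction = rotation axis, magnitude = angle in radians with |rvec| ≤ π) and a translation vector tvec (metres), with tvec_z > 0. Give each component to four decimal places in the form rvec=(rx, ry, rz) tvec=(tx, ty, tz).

rvec=(-0.2392, -0.0993, 0.1674) tvec=(-0.2905, 0.0401, 0.7444)

Intrinsics K: fx=568.1, fy=579.1, cx=313.4, cy=228.0
Marker side s = 0.151 m; corners in marker frame (Z=0):
  M0 = (-0.0755, +0.0755, 0)
  M1 = (+0.0755, +0.0755, 0)
  M2 = (+0.0755, -0.0755, 0)
  M3 = (-0.0755, -0.0755, 0)
Detected image corners:
  c0 = (16.692983, 307.687210) px
  c1 = (136.471511, 327.495181) px
  c2 = (162.008432, 213.776884) px
  c3 = (48.448696, 193.165637) px
Planar DLT: solve 8×8 A·h = b for H (H[2,2]=1):
  H  [+781.64131 -219.30332 +91.71997]
  H  [+161.15071 +670.46293 +259.20091]
  H  [+0.10458 -0.32732 +1.00000]
B = K⁻¹H; ‖b₁‖=1.343424, ‖b₂‖=1.343424; λ = 2/(‖b₁‖+‖b₂‖) = 0.744366, sign → tz>0 ⇒ λ=+0.744366
r₁ = λ·B[:,0] = (+0.98122,+0.17649,+0.07785); r₂ = λ·B[:,1] = (-0.15294,+0.95773,-0.24365)
r₃ = r₁×r₂ = (-0.11756,+0.22716,+0.96673); SVD([r₁ r₂ r₃]) → R = UVᵀ:
  R  [+0.98122 -0.15294 -0.11756]
  R  [+0.17649 +0.95773 +0.22716]
  R  [+0.07785 -0.24365 +0.96673]
t = (-0.29046, +0.04011, +0.74437) m
tr R = 2.905684; θ = arccos((tr R − 1)/2) = 0.308329 rad = 17.666°
axis k = ((R−Rᵀ)₃₂, (R−Rᵀ)₁₃, (R−Rᵀ)₂₁) / (2 sinθ) = (-0.775721, -0.321952, +0.542774)
rvec = θ·k = (-0.239177, -0.099267, +0.167353)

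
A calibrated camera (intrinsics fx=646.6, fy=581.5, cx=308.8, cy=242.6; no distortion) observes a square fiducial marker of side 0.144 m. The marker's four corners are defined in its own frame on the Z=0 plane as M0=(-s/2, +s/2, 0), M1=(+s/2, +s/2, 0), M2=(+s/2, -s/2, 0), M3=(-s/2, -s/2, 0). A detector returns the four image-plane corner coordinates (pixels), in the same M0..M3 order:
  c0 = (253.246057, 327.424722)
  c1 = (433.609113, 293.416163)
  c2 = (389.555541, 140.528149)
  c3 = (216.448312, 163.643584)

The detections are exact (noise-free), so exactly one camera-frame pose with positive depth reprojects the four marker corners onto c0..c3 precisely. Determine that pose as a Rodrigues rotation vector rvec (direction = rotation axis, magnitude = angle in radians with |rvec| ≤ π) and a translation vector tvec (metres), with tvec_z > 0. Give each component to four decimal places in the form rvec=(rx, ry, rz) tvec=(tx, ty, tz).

Intrinsics K: fx=646.6, fy=581.5, cx=308.8, cy=242.6
Marker side s = 0.144 m; corners in marker frame (Z=0):
  M0 = (-0.0720, +0.0720, 0)
  M1 = (+0.0720, +0.0720, 0)
  M2 = (+0.0720, -0.0720, 0)
  M3 = (-0.0720, -0.0720, 0)
Detected image corners:
  c0 = (253.246057, 327.424722) px
  c1 = (433.609113, 293.416163) px
  c2 = (389.555541, 140.528149) px
  c3 = (216.448312, 163.643584) px
Planar DLT: solve 8×8 A·h = b for H (H[2,2]=1):
  H  [+1358.97767 +159.05672 +325.26860]
  H  [-102.63124 +1010.84198 +228.67322]
  H  [+0.40944 -0.37876 +1.00000]
B = K⁻¹H; ‖b₁‖=1.980360, ‖b₂‖=1.980360; λ = 2/(‖b₁‖+‖b₂‖) = 0.504959, sign → tz>0 ⇒ λ=+0.504959
r₁ = λ·B[:,0] = (+0.96255,-0.17538,+0.20675); r₂ = λ·B[:,1] = (+0.21555,+0.95758,-0.19126)
r₃ = r₁×r₂ = (-0.16444,+0.22866,+0.95952); SVD([r₁ r₂ r₃]) → R = UVᵀ:
  R  [+0.96255 +0.21555 -0.16444]
  R  [-0.17538 +0.95758 +0.22866]
  R  [+0.20675 -0.19126 +0.95952]
t = (+0.01286, -0.01209, +0.50496) m
tr R = 2.879644; θ = arccos((tr R − 1)/2) = 0.348687 rad = 19.978°
axis k = ((R−Rᵀ)₃₂, (R−Rᵀ)₁₃, (R−Rᵀ)₂₁) / (2 sinθ) = (-0.614515, -0.543207, -0.572099)
rvec = θ·k = (-0.214273, -0.189409, -0.199484)

rvec=(-0.2143, -0.1894, -0.1995) tvec=(0.0129, -0.0121, 0.5050)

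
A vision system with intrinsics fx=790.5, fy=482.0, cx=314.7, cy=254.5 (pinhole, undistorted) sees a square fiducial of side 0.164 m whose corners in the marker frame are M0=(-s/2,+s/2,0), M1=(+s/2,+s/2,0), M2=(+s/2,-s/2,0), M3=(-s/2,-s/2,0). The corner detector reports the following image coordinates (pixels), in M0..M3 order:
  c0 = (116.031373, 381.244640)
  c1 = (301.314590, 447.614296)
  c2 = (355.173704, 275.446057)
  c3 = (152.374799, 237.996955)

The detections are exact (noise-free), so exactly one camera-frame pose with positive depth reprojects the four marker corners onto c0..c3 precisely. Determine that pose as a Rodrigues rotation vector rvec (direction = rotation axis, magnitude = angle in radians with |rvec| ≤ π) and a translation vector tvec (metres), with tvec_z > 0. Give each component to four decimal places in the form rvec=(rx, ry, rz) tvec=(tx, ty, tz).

rvec=(0.0693, 0.6366, 0.2155) tvec=(-0.0571, 0.0803, 0.4823)

Intrinsics K: fx=790.5, fy=482.0, cx=314.7, cy=254.5
Marker side s = 0.164 m; corners in marker frame (Z=0):
  M0 = (-0.0820, +0.0820, 0)
  M1 = (+0.0820, +0.0820, 0)
  M2 = (+0.0820, -0.0820, 0)
  M3 = (-0.0820, -0.0820, 0)
Detected image corners:
  c0 = (116.031373, 381.244640) px
  c1 = (301.314590, 447.614296) px
  c2 = (355.173704, 275.446057) px
  c3 = (152.374799, 237.996955) px
Planar DLT: solve 8×8 A·h = b for H (H[2,2]=1):
  H  [+902.90845 -207.32223 +221.12207]
  H  [-86.56798 +1043.46865 +334.75163]
  H  [-1.20700 +0.26987 +1.00000]
B = K⁻¹H; ‖b₁‖=2.073530, ‖b₂‖=2.073530; λ = 2/(‖b₁‖+‖b₂‖) = 0.482269, sign → tz>0 ⇒ λ=+0.482269
r₁ = λ·B[:,0] = (+0.78258,+0.22074,-0.58210); r₂ = λ·B[:,1] = (-0.17830,+0.97533,+0.13015)
r₃ = r₁×r₂ = (+0.59647,+0.00193,+0.80263); SVD([r₁ r₂ r₃]) → R = UVᵀ:
  R  [+0.78258 -0.17830 +0.59647]
  R  [+0.22074 +0.97533 +0.00193]
  R  [-0.58210 +0.13015 +0.80263]
t = (-0.05709, +0.08030, +0.48227) m
tr R = 2.560548; θ = arccos((tr R − 1)/2) = 0.675692 rad = 38.714°
axis k = ((R−Rᵀ)₃₂, (R−Rᵀ)₁₃, (R−Rᵀ)₂₁) / (2 sinθ) = (+0.102501, +0.942194, +0.319003)
rvec = θ·k = (+0.069259, +0.636634, +0.215548)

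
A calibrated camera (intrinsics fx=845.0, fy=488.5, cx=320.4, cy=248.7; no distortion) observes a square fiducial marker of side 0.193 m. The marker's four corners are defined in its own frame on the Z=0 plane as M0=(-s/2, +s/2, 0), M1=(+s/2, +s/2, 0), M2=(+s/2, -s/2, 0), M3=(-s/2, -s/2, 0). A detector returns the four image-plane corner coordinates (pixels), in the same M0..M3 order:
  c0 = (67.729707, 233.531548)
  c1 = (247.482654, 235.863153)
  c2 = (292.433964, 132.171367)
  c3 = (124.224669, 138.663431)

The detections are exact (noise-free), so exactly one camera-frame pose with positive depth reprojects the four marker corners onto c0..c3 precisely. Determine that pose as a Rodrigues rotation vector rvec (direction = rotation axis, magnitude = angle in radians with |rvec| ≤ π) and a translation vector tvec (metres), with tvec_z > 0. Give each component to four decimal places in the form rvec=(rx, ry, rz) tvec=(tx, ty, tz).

Intrinsics K: fx=845.0, fy=488.5, cx=320.4, cy=248.7
Marker side s = 0.193 m; corners in marker frame (Z=0):
  M0 = (-0.0965, +0.0965, 0)
  M1 = (+0.0965, +0.0965, 0)
  M2 = (+0.0965, -0.0965, 0)
  M3 = (-0.0965, -0.0965, 0)
Detected image corners:
  c0 = (67.729707, 233.531548) px
  c1 = (247.482654, 235.863153) px
  c2 = (292.433964, 132.171367) px
  c3 = (124.224669, 138.663431) px
Planar DLT: solve 8×8 A·h = b for H (H[2,2]=1):
  H  [+813.96780 -352.17548 +180.19457]
  H  [-98.92345 +424.35752 +182.80060]
  H  [-0.47058 -0.48098 +1.00000]
B = K⁻¹H; ‖b₁‖=1.235439, ‖b₂‖=1.235439; λ = 2/(‖b₁‖+‖b₂‖) = 0.809429, sign → tz>0 ⇒ λ=+0.809429
r₁ = λ·B[:,0] = (+0.92413,+0.03001,-0.38090); r₂ = λ·B[:,1] = (-0.18973,+0.90135,-0.38932)
r₃ = r₁×r₂ = (+0.33164,+0.43205,+0.83866); SVD([r₁ r₂ r₃]) → R = UVᵀ:
  R  [+0.92413 -0.18973 +0.33164]
  R  [+0.03001 +0.90135 +0.43205]
  R  [-0.38090 -0.38932 +0.83866]
t = (-0.13430, -0.10919, +0.80943) m
tr R = 2.664139; θ = arccos((tr R − 1)/2) = 0.587968 rad = 33.688°
axis k = ((R−Rᵀ)₃₂, (R−Rᵀ)₁₃, (R−Rᵀ)₂₁) / (2 sinθ) = (-0.740406, +0.642310, +0.198081)
rvec = θ·k = (-0.435335, +0.377658, +0.116465)

rvec=(-0.4353, 0.3777, 0.1165) tvec=(-0.1343, -0.1092, 0.8094)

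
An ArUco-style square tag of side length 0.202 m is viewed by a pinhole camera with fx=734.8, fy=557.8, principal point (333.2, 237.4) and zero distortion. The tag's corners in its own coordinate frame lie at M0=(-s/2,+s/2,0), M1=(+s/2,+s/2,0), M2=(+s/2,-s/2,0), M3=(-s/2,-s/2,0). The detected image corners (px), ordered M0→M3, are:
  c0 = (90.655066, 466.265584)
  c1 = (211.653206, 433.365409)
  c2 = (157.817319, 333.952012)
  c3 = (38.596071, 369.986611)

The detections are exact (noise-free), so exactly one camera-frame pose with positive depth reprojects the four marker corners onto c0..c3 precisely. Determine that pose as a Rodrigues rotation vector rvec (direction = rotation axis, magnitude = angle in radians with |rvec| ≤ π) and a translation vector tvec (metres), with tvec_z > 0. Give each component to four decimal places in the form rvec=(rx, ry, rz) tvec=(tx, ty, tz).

Intrinsics K: fx=734.8, fy=557.8, cx=333.2, cy=237.4
Marker side s = 0.202 m; corners in marker frame (Z=0):
  M0 = (-0.1010, +0.1010, 0)
  M1 = (+0.1010, +0.1010, 0)
  M2 = (+0.1010, -0.1010, 0)
  M3 = (-0.1010, -0.1010, 0)
Detected image corners:
  c0 = (90.655066, 466.265584) px
  c1 = (211.653206, 433.365409) px
  c2 = (157.817319, 333.952012) px
  c3 = (38.596071, 369.986611) px
Planar DLT: solve 8×8 A·h = b for H (H[2,2]=1):
  H  [+574.70216 +261.68590 +123.70465]
  H  [-234.61536 +483.10688 +401.15597]
  H  [-0.15960 -0.00288 +1.00000]
B = K⁻¹H; ‖b₁‖=0.938091, ‖b₂‖=0.938091; λ = 2/(‖b₁‖+‖b₂‖) = 1.065995, sign → tz>0 ⇒ λ=+1.065995
r₁ = λ·B[:,0] = (+0.91088,-0.37596,-0.17013); r₂ = λ·B[:,1] = (+0.38103,+0.92456,-0.00307)
r₃ = r₁×r₂ = (+0.15845,-0.06203,+0.98542); SVD([r₁ r₂ r₃]) → R = UVᵀ:
  R  [+0.91088 +0.38103 +0.15845]
  R  [-0.37596 +0.92456 -0.06203]
  R  [-0.17013 -0.00307 +0.98542]
t = (-0.30392, +0.31295, +1.06600) m
tr R = 2.820859; θ = arccos((tr R − 1)/2) = 0.426475 rad = 24.435°
axis k = ((R−Rᵀ)₃₂, (R−Rᵀ)₁₃, (R−Rᵀ)₂₁) / (2 sinθ) = (+0.071261, +0.397165, -0.914977)
rvec = θ·k = (+0.030391, +0.169381, -0.390214)

rvec=(0.0304, 0.1694, -0.3902) tvec=(-0.3039, 0.3129, 1.0660)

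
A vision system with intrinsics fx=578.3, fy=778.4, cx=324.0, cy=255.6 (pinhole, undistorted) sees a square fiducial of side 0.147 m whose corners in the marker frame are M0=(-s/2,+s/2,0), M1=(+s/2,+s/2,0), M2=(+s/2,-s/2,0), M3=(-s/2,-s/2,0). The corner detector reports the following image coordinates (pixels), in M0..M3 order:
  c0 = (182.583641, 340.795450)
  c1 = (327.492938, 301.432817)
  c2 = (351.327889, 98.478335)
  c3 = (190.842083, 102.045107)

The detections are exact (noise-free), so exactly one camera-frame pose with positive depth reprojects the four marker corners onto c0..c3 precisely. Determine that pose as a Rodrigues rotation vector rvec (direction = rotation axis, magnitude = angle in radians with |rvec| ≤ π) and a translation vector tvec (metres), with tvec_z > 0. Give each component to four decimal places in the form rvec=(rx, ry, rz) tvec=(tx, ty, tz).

Intrinsics K: fx=578.3, fy=778.4, cx=324.0, cy=255.6
Marker side s = 0.147 m; corners in marker frame (Z=0):
  M0 = (-0.0735, +0.0735, 0)
  M1 = (+0.0735, +0.0735, 0)
  M2 = (+0.0735, -0.0735, 0)
  M3 = (-0.0735, -0.0735, 0)
Detected image corners:
  c0 = (182.583641, 340.795450) px
  c1 = (327.492938, 301.432817) px
  c2 = (351.327889, 98.478335) px
  c3 = (190.842083, 102.045107) px
Planar DLT: solve 8×8 A·h = b for H (H[2,2]=1):
  H  [+1346.53948 +101.46292 +269.21270]
  H  [+95.71530 +1664.19588 +216.39593]
  H  [+1.18211 +0.81816 +1.00000]
B = K⁻¹H; ‖b₁‖=2.060043, ‖b₂‖=2.060043; λ = 2/(‖b₁‖+‖b₂‖) = 0.485427, sign → tz>0 ⇒ λ=+0.485427
r₁ = λ·B[:,0] = (+0.80880,-0.12873,+0.57383); r₂ = λ·B[:,1] = (-0.13734,+0.90741,+0.39716)
r₃ = r₁×r₂ = (-0.57183,-0.40003,+0.71623); SVD([r₁ r₂ r₃]) → R = UVᵀ:
  R  [+0.80880 -0.13734 -0.57183]
  R  [-0.12873 +0.90741 -0.40003]
  R  [+0.57383 +0.39716 +0.71623]
t = (-0.04599, -0.02445, +0.48543) m
tr R = 2.432444; θ = arccos((tr R − 1)/2) = 0.772423 rad = 44.257°
axis k = ((R−Rᵀ)₃₂, (R−Rᵀ)₁₃, (R−Rᵀ)₂₁) / (2 sinθ) = (+0.571158, -0.820817, +0.006169)
rvec = θ·k = (+0.441175, -0.634018, +0.004765)

rvec=(0.4412, -0.6340, 0.0048) tvec=(-0.0460, -0.0244, 0.4854)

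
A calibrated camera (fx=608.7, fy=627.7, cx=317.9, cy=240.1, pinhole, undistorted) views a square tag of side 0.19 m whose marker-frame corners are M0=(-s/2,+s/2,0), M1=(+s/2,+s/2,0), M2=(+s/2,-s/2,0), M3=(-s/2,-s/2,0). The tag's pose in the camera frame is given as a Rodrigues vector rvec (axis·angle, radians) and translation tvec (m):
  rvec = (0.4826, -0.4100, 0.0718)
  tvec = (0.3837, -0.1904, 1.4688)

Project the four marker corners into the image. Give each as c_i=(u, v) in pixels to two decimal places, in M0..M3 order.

c0=(434.16, 195.93) c1=(496.90, 195.89) c2=(519.87, 121.36) c3=(454.64, 117.33)

Intrinsics K: fx=608.7, fy=627.7, cx=317.9, cy=240.1
Marker side s = 0.19 m; corners in marker frame (Z=0):
  M0 = (-0.0950, +0.0950, 0)
  M1 = (+0.0950, +0.0950, 0)
  M2 = (+0.0950, -0.0950, 0)
  M3 = (-0.0950, -0.0950, 0)
rvec = (0.4826, -0.4100, 0.0718), |rvec| = θ = 0.63731 rad = 36.515°
Rodrigues: sinθ=0.59503, 1−cosθ=0.19630; R = I + sinθ·[k]× + (1−cosθ)·[k]×²:
    [+0.91627 -0.16267 -0.36606]
    [-0.02859 +0.88495 -0.46482]
    [+0.39955 +0.43636 +0.80619]
t = (0.3837, -0.1904, 1.4688) m
M0: Pc = R·M0+t = (+0.28120, -0.10361, +1.47230); u = 608.7·(+0.28120)/1.47230 + 317.9 = 434.1587, v = 627.7·(-0.10361)/1.47230 + 240.1 = 195.9252
M1: Pc = R·M1+t = (+0.45529, -0.10905, +1.54821); u = 608.7·(+0.45529)/1.54821 + 317.9 = 496.9040, v = 627.7·(-0.10905)/1.54821 + 240.1 = 195.8887
M2: Pc = R·M2+t = (+0.48620, -0.27719, +1.46530); u = 608.7·(+0.48620)/1.46530 + 317.9 = 519.8712, v = 627.7·(-0.27719)/1.46530 + 240.1 = 121.3603
M3: Pc = R·M3+t = (+0.31211, -0.27175, +1.38939); u = 608.7·(+0.31211)/1.38939 + 317.9 = 454.6366, v = 627.7·(-0.27175)/1.38939 + 240.1 = 117.3268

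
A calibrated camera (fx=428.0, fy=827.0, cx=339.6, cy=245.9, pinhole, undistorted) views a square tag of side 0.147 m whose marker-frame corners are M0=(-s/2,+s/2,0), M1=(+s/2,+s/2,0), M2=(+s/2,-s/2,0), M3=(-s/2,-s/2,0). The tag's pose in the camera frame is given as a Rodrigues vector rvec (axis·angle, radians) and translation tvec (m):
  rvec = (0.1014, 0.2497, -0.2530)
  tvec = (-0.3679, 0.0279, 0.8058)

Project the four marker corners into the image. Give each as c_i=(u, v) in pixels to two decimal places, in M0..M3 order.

c0=(124.11, 361.48) c1=(188.33, 330.95) c2=(165.49, 182.28) c3=(101.55, 220.03)

Intrinsics K: fx=428.0, fy=827.0, cx=339.6, cy=245.9
Marker side s = 0.147 m; corners in marker frame (Z=0):
  M0 = (-0.0735, +0.0735, 0)
  M1 = (+0.0735, +0.0735, 0)
  M2 = (+0.0735, -0.0735, 0)
  M3 = (-0.0735, -0.0735, 0)
rvec = (0.1014, 0.2497, -0.2530), |rvec| = θ = 0.36965 rad = 21.179°
Rodrigues: sinθ=0.36129, 1−cosθ=0.06755; R = I + sinθ·[k]× + (1−cosθ)·[k]×²:
    [+0.93754 +0.25979 +0.23137]
    [-0.23476 +0.96328 -0.13034]
    [-0.25673 +0.06788 +0.96410]
t = (-0.3679, 0.0279, 0.8058) m
M0: Pc = R·M0+t = (-0.41771, +0.11596, +0.82966); u = 428.0·(-0.41771)/0.82966 + 339.6 = 124.1119, v = 827.0·(+0.11596)/0.82966 + 245.9 = 361.4841
M1: Pc = R·M1+t = (-0.27990, +0.08145, +0.79192); u = 428.0·(-0.27990)/0.79192 + 339.6 = 188.3275, v = 827.0·(+0.08145)/0.79192 + 245.9 = 330.9537
M2: Pc = R·M2+t = (-0.31809, -0.06016, +0.78194); u = 428.0·(-0.31809)/0.78194 + 339.6 = 165.4938, v = 827.0·(-0.06016)/0.78194 + 245.9 = 182.2779
M3: Pc = R·M3+t = (-0.45590, -0.02565, +0.81968); u = 428.0·(-0.45590)/0.81968 + 339.6 = 101.5478, v = 827.0·(-0.02565)/0.81968 + 245.9 = 220.0252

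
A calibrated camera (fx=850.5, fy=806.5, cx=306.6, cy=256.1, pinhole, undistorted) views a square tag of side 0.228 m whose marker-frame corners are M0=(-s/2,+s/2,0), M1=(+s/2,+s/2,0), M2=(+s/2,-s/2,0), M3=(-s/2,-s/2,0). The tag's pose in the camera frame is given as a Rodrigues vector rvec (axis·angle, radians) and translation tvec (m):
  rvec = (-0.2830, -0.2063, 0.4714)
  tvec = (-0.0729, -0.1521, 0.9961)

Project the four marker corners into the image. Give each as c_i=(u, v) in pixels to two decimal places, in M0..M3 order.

Intrinsics K: fx=850.5, fy=806.5, cx=306.6, cy=256.1
Marker side s = 0.228 m; corners in marker frame (Z=0):
  M0 = (-0.1140, +0.1140, 0)
  M1 = (+0.1140, +0.1140, 0)
  M2 = (+0.1140, -0.1140, 0)
  M3 = (-0.1140, -0.1140, 0)
rvec = (-0.2830, -0.2063, 0.4714), |rvec| = θ = 0.58725 rad = 33.647°
Rodrigues: sinθ=0.55408, 1−cosθ=0.16753; R = I + sinθ·[k]× + (1−cosθ)·[k]×²:
    [+0.87137 -0.41641 -0.25945]
    [+0.47313 +0.85314 +0.21977]
    [+0.12984 -0.31426 +0.94042]
t = (-0.0729, -0.1521, 0.9961) m
M0: Pc = R·M0+t = (-0.21971, -0.10878, +0.94547); u = 850.5·(-0.21971)/0.94547 + 306.6 = 108.9629, v = 806.5·(-0.10878)/0.94547 + 256.1 = 163.3104
M1: Pc = R·M1+t = (-0.02103, -0.00091, +0.97508); u = 850.5·(-0.02103)/0.97508 + 306.6 = 288.2534, v = 806.5·(-0.00091)/0.97508 + 256.1 = 255.3514
M2: Pc = R·M2+t = (+0.07391, -0.19542, +1.04673); u = 850.5·(+0.07391)/1.04673 + 306.6 = 366.6517, v = 806.5·(-0.19542)/1.04673 + 256.1 = 105.5285
M3: Pc = R·M3+t = (-0.12477, -0.30329, +1.01712); u = 850.5·(-0.12477)/1.01712 + 306.6 = 202.2729, v = 806.5·(-0.30329)/1.01712 + 256.1 = 15.6107

c0=(108.96, 163.31) c1=(288.25, 255.35) c2=(366.65, 105.53) c3=(202.27, 15.61)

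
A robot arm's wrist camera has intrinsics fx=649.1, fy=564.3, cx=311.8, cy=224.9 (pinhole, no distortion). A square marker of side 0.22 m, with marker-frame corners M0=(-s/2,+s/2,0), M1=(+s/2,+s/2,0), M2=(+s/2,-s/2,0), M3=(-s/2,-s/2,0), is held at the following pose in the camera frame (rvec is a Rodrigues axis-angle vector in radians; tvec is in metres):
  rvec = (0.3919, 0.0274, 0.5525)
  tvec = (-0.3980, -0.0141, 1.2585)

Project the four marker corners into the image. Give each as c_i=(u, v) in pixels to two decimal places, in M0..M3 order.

Intrinsics K: fx=649.1, fy=564.3, cx=311.8, cy=224.9
Marker side s = 0.22 m; corners in marker frame (Z=0):
  M0 = (-0.1100, +0.1100, 0)
  M1 = (+0.1100, +0.1100, 0)
  M2 = (+0.1100, -0.1100, 0)
  M3 = (-0.1100, -0.1100, 0)
rvec = (0.3919, 0.0274, 0.5525), |rvec| = θ = 0.67793 rad = 38.843°
Rodrigues: sinθ=0.62718, 1−cosθ=0.22113; R = I + sinθ·[k]× + (1−cosθ)·[k]×²:
    [+0.85277 -0.50597 +0.12953]
    [+0.51631 +0.77923 -0.35528]
    [+0.07883 +0.36985 +0.92574]
t = (-0.3980, -0.0141, 1.2585) m
M0: Pc = R·M0+t = (-0.54746, +0.01482, +1.29051); u = 649.1·(-0.54746)/1.29051 + 311.8 = 36.4385, v = 564.3·(+0.01482)/1.29051 + 224.9 = 231.3811
M1: Pc = R·M1+t = (-0.35985, +0.12841, +1.30785); u = 649.1·(-0.35985)/1.30785 + 311.8 = 133.2018, v = 564.3·(+0.12841)/1.30785 + 224.9 = 280.3048
M2: Pc = R·M2+t = (-0.24854, -0.04302, +1.22649); u = 649.1·(-0.24854)/1.22649 + 311.8 = 180.2649, v = 564.3·(-0.04302)/1.22649 + 224.9 = 205.1060
M3: Pc = R·M3+t = (-0.43615, -0.15661, +1.20915); u = 649.1·(-0.43615)/1.20915 + 311.8 = 77.6651, v = 564.3·(-0.15661)/1.20915 + 224.9 = 151.8115

c0=(36.44, 231.38) c1=(133.20, 280.30) c2=(180.26, 205.11) c3=(77.67, 151.81)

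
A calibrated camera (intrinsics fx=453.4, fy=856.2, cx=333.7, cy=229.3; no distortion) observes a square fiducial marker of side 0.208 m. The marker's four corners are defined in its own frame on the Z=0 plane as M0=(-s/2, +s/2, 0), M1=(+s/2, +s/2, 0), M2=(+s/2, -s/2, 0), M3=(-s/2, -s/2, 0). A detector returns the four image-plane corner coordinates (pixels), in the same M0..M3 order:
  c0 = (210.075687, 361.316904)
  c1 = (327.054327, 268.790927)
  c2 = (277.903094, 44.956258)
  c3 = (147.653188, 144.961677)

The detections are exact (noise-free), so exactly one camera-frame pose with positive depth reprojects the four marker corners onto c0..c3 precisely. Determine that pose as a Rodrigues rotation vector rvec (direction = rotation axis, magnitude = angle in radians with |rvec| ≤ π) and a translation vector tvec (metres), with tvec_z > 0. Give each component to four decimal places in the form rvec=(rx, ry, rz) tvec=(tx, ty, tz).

Intrinsics K: fx=453.4, fy=856.2, cx=333.7, cy=229.3
Marker side s = 0.208 m; corners in marker frame (Z=0):
  M0 = (-0.1040, +0.1040, 0)
  M1 = (+0.1040, +0.1040, 0)
  M2 = (+0.1040, -0.1040, 0)
  M3 = (-0.1040, -0.1040, 0)
Detected image corners:
  c0 = (210.075687, 361.316904) px
  c1 = (327.054327, 268.790927) px
  c2 = (277.903094, 44.956258) px
  c3 = (147.653188, 144.961677) px
Planar DLT: solve 8×8 A·h = b for H (H[2,2]=1):
  H  [+605.20277 +386.59883 +242.43556]
  H  [-451.21478 +1159.24155 +210.38395]
  H  [+0.05210 +0.49264 +1.00000]
B = K⁻¹H; ‖b₁‖=1.405763, ‖b₂‖=1.405763; λ = 2/(‖b₁‖+‖b₂‖) = 0.711358, sign → tz>0 ⇒ λ=+0.711358
r₁ = λ·B[:,0] = (+0.92225,-0.38481,+0.03706); r₂ = λ·B[:,1] = (+0.34862,+0.86928,+0.35045)
r₃ = r₁×r₂ = (-0.16707,-0.31028,+0.93585); SVD([r₁ r₂ r₃]) → R = UVᵀ:
  R  [+0.92225 +0.34862 -0.16707]
  R  [-0.38481 +0.86928 -0.31028]
  R  [+0.03706 +0.35045 +0.93585]
t = (-0.14319, -0.01572, +0.71136) m
tr R = 2.727382; θ = arccos((tr R − 1)/2) = 0.528249 rad = 30.266°
axis k = ((R−Rᵀ)₃₂, (R−Rᵀ)₁₃, (R−Rᵀ)₂₁) / (2 sinθ) = (+0.655456, -0.202499, -0.727580)
rvec = θ·k = (+0.346244, -0.106970, -0.384343)

rvec=(0.3462, -0.1070, -0.3843) tvec=(-0.1432, -0.0157, 0.7114)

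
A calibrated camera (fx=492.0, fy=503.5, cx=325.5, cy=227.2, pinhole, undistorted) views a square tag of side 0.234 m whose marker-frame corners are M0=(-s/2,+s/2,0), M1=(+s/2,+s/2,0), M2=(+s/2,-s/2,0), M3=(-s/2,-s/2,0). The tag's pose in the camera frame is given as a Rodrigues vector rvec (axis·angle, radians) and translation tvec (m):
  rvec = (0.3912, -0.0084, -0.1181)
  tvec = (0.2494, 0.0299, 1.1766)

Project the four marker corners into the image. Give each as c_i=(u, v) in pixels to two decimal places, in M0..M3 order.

Intrinsics K: fx=492.0, fy=503.5, cx=325.5, cy=227.2
Marker side s = 0.234 m; corners in marker frame (Z=0):
  M0 = (-0.1170, +0.1170, 0)
  M1 = (+0.1170, +0.1170, 0)
  M2 = (+0.1170, -0.1170, 0)
  M3 = (-0.1170, -0.1170, 0)
rvec = (0.3912, -0.0084, -0.1181), |rvec| = θ = 0.40872 rad = 23.418°
Rodrigues: sinθ=0.39744, 1−cosθ=0.08237; R = I + sinθ·[k]× + (1−cosθ)·[k]×²:
    [+0.99309 +0.11322 -0.03095]
    [-0.11646 +0.91766 -0.37991]
    [-0.01461 +0.38089 +0.92451]
t = (0.2494, 0.0299, 1.1766) m
M0: Pc = R·M0+t = (+0.14646, +0.15089, +1.22287); u = 492.0·(+0.14646)/1.22287 + 325.5 = 384.4235, v = 503.5·(+0.15089)/1.22287 + 227.2 = 289.3277
M1: Pc = R·M1+t = (+0.37884, +0.12364, +1.21945); u = 492.0·(+0.37884)/1.21945 + 325.5 = 478.3456, v = 503.5·(+0.12364)/1.21945 + 227.2 = 278.2500
M2: Pc = R·M2+t = (+0.35234, -0.09109, +1.13033); u = 492.0·(+0.35234)/1.13033 + 325.5 = 478.8659, v = 503.5·(-0.09109)/1.13033 + 227.2 = 186.6232
M3: Pc = R·M3+t = (+0.11996, -0.06384, +1.13375); u = 492.0·(+0.11996)/1.13375 + 325.5 = 377.5587, v = 503.5·(-0.06384)/1.13375 + 227.2 = 198.8481

c0=(384.42, 289.33) c1=(478.35, 278.25) c2=(478.87, 186.62) c3=(377.56, 198.85)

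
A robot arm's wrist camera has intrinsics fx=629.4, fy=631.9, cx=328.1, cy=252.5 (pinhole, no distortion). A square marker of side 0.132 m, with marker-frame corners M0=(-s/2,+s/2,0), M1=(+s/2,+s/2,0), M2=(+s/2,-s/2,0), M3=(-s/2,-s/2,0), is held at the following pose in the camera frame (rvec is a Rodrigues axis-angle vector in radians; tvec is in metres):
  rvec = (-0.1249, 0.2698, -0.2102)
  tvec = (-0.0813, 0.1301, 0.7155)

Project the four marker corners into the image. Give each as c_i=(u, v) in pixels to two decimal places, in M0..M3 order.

Intrinsics K: fx=629.4, fy=631.9, cx=328.1, cy=252.5
Marker side s = 0.132 m; corners in marker frame (Z=0):
  M0 = (-0.0660, +0.0660, 0)
  M1 = (+0.0660, +0.0660, 0)
  M2 = (+0.0660, -0.0660, 0)
  M3 = (-0.0660, -0.0660, 0)
rvec = (-0.1249, 0.2698, -0.2102), |rvec| = θ = 0.36411 rad = 20.862°
Rodrigues: sinθ=0.35612, 1−cosθ=0.06556; R = I + sinθ·[k]× + (1−cosθ)·[k]×²:
    [+0.94216 +0.18892 +0.27686]
    [-0.22225 +0.97044 +0.09411]
    [-0.25090 -0.15020 +0.95629]
t = (-0.0813, 0.1301, 0.7155) m
M0: Pc = R·M0+t = (-0.13101, +0.20882, +0.72215); u = 629.4·(-0.13101)/0.72215 + 328.1 = 213.9128, v = 631.9·(+0.20882)/0.72215 + 252.5 = 435.2217
M1: Pc = R·M1+t = (-0.00665, +0.17948, +0.68903); u = 629.4·(-0.00665)/0.68903 + 328.1 = 322.0265, v = 631.9·(+0.17948)/0.68903 + 252.5 = 417.0996
M2: Pc = R·M2+t = (-0.03159, +0.05138, +0.70885); u = 629.4·(-0.03159)/0.70885 + 328.1 = 300.0539, v = 631.9·(+0.05138)/0.70885 + 252.5 = 298.3045
M3: Pc = R·M3+t = (-0.15595, +0.08072, +0.74197); u = 629.4·(-0.15595)/0.74197 + 328.1 = 195.8099, v = 631.9·(+0.08072)/0.74197 + 252.5 = 321.2448

c0=(213.91, 435.22) c1=(322.03, 417.10) c2=(300.05, 298.30) c3=(195.81, 321.24)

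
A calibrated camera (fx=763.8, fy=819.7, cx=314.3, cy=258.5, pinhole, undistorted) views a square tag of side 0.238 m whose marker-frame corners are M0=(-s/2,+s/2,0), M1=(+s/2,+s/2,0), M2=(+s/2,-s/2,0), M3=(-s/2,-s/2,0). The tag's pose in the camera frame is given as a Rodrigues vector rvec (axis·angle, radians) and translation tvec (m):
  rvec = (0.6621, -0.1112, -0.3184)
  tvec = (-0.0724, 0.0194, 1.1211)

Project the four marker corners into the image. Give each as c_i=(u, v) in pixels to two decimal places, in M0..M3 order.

c0=(215.45, 358.95) c1=(359.33, 305.87) c2=(321.46, 174.28) c3=(157.31, 234.82)

Intrinsics K: fx=763.8, fy=819.7, cx=314.3, cy=258.5
Marker side s = 0.238 m; corners in marker frame (Z=0):
  M0 = (-0.1190, +0.1190, 0)
  M1 = (+0.1190, +0.1190, 0)
  M2 = (+0.1190, -0.1190, 0)
  M3 = (-0.1190, -0.1190, 0)
rvec = (0.6621, -0.1112, -0.3184), |rvec| = θ = 0.74305 rad = 42.574°
Rodrigues: sinθ=0.67654, 1−cosθ=0.26359; R = I + sinθ·[k]× + (1−cosθ)·[k]×²:
    [+0.94570 +0.25475 -0.20189]
    [-0.32505 +0.74231 -0.58593]
    [+0.00060 +0.61974 +0.78481]
t = (-0.0724, 0.0194, 1.1211) m
M0: Pc = R·M0+t = (-0.15462, +0.14642, +1.19478); u = 763.8·(-0.15462)/1.19478 + 314.3 = 215.4524, v = 819.7·(+0.14642)/1.19478 + 258.5 = 358.9516
M1: Pc = R·M1+t = (+0.07045, +0.06905, +1.19492); u = 763.8·(+0.07045)/1.19492 + 314.3 = 359.3340, v = 819.7·(+0.06905)/1.19492 + 258.5 = 305.8705
M2: Pc = R·M2+t = (+0.00982, -0.10762, +1.04742); u = 763.8·(+0.00982)/1.04742 + 314.3 = 321.4630, v = 819.7·(-0.10762)/1.04742 + 258.5 = 174.2810
M3: Pc = R·M3+t = (-0.21525, -0.03025, +1.04728); u = 763.8·(-0.21525)/1.04728 + 314.3 = 157.3120, v = 819.7·(-0.03025)/1.04728 + 258.5 = 234.8200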